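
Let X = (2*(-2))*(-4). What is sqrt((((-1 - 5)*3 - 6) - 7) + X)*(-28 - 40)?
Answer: -68*I*sqrt(15) ≈ -263.36*I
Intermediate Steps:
X = 16 (X = -4*(-4) = 16)
sqrt((((-1 - 5)*3 - 6) - 7) + X)*(-28 - 40) = sqrt((((-1 - 5)*3 - 6) - 7) + 16)*(-28 - 40) = sqrt(((-6*3 - 6) - 7) + 16)*(-68) = sqrt(((-18 - 6) - 7) + 16)*(-68) = sqrt((-24 - 7) + 16)*(-68) = sqrt(-31 + 16)*(-68) = sqrt(-15)*(-68) = (I*sqrt(15))*(-68) = -68*I*sqrt(15)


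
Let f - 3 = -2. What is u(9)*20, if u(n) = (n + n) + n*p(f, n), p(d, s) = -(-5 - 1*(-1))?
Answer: 1080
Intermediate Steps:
f = 1 (f = 3 - 2 = 1)
p(d, s) = 4 (p(d, s) = -(-5 + 1) = -1*(-4) = 4)
u(n) = 6*n (u(n) = (n + n) + n*4 = 2*n + 4*n = 6*n)
u(9)*20 = (6*9)*20 = 54*20 = 1080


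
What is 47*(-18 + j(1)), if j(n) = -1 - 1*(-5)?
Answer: -658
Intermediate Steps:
j(n) = 4 (j(n) = -1 + 5 = 4)
47*(-18 + j(1)) = 47*(-18 + 4) = 47*(-14) = -658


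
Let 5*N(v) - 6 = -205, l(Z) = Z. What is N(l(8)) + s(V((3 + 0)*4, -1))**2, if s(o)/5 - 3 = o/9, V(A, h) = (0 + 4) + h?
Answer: 10709/45 ≈ 237.98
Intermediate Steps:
N(v) = -199/5 (N(v) = 6/5 + (1/5)*(-205) = 6/5 - 41 = -199/5)
V(A, h) = 4 + h
s(o) = 15 + 5*o/9 (s(o) = 15 + 5*(o/9) = 15 + 5*o/9)
N(l(8)) + s(V((3 + 0)*4, -1))**2 = -199/5 + (15 + 5*(4 - 1)/9)**2 = -199/5 + (15 + (5/9)*3)**2 = -199/5 + (15 + 5/3)**2 = -199/5 + (50/3)**2 = -199/5 + 2500/9 = 10709/45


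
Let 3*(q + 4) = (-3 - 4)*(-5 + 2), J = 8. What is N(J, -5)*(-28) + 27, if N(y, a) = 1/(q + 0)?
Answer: 53/3 ≈ 17.667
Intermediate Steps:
q = 3 (q = -4 + ((-3 - 4)*(-5 + 2))/3 = -4 + (-7*(-3))/3 = -4 + (1/3)*21 = -4 + 7 = 3)
N(y, a) = 1/3 (N(y, a) = 1/(3 + 0) = 1/3)
N(J, -5)*(-28) + 27 = (1/3)*(-28) + 27 = -28/3 + 27 = 53/3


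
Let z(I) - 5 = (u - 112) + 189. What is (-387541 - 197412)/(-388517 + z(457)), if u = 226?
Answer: 584953/388209 ≈ 1.5068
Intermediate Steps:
z(I) = 308 (z(I) = 5 + ((226 - 112) + 189) = 5 + (114 + 189) = 5 + 303 = 308)
(-387541 - 197412)/(-388517 + z(457)) = (-387541 - 197412)/(-388517 + 308) = -584953/(-388209) = -584953*(-1/388209) = 584953/388209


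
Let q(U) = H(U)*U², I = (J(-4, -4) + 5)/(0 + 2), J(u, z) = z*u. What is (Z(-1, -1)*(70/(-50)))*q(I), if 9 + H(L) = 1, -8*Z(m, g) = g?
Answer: 3087/20 ≈ 154.35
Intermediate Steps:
J(u, z) = u*z
Z(m, g) = -g/8
H(L) = -8 (H(L) = -9 + 1 = -8)
I = 21/2 (I = (-4*(-4) + 5)/(0 + 2) = (16 + 5)/2 = 21*(½) = 21/2 ≈ 10.500)
q(U) = -8*U²
(Z(-1, -1)*(70/(-50)))*q(I) = ((-⅛*(-1))*(70/(-50)))*(-8*(21/2)²) = ((70*(-1/50))/8)*(-8*441/4) = ((⅛)*(-7/5))*(-882) = -7/40*(-882) = 3087/20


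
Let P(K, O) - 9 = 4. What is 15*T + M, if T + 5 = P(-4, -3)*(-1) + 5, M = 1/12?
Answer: -2339/12 ≈ -194.92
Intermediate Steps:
M = 1/12 ≈ 0.083333
P(K, O) = 13 (P(K, O) = 9 + 4 = 13)
T = -13 (T = -5 + (13*(-1) + 5) = -5 + (-13 + 5) = -5 - 8 = -13)
15*T + M = 15*(-13) + 1/12 = -195 + 1/12 = -2339/12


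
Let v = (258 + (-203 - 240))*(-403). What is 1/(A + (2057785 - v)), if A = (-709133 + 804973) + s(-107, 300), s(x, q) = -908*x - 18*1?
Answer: 1/2176208 ≈ 4.5951e-7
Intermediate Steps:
v = 74555 (v = (258 - 443)*(-403) = -185*(-403) = 74555)
s(x, q) = -18 - 908*x (s(x, q) = -908*x - 18 = -18 - 908*x)
A = 192978 (A = (-709133 + 804973) + (-18 - 908*(-107)) = 95840 + (-18 + 97156) = 95840 + 97138 = 192978)
1/(A + (2057785 - v)) = 1/(192978 + (2057785 - 1*74555)) = 1/(192978 + (2057785 - 74555)) = 1/(192978 + 1983230) = 1/2176208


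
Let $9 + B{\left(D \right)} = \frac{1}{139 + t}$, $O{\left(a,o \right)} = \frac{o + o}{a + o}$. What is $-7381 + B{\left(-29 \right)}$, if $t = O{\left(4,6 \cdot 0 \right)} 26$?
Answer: $- \frac{1027209}{139} \approx -7390.0$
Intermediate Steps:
$O{\left(a,o \right)} = \frac{2 o}{a + o}$
$t = 0$ ($t = \frac{2 \cdot 6 \cdot 0}{4 + 6 \cdot 0} \cdot 26 = 2 \cdot 0 \frac{1}{4 + 0} \cdot 26 = 2 \cdot 0 \cdot \frac{1}{4} \cdot 26 = 0 \cdot 26 = 0$)
$B{\left(D \right)} = - \frac{1250}{139}$ ($B{\left(D \right)} = -9 + \frac{1}{139 + 0} = -9 + \frac{1}{139} = - \frac{1250}{139}$)
$-7381 + B{\left(-29 \right)} = -7381 - \frac{1250}{139} = - \frac{1027209}{139}$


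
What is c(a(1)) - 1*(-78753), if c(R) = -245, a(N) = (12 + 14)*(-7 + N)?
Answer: 78508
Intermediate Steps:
a(N) = -182 + 26*N (a(N) = 26*(-7 + N) = -182 + 26*N)
c(a(1)) - 1*(-78753) = -245 - 1*(-78753) = -245 + 78753 = 78508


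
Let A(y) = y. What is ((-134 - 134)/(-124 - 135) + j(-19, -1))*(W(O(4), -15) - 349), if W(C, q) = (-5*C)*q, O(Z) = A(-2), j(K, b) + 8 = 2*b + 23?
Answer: -1813865/259 ≈ -7003.3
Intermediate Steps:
j(K, b) = 15 + 2*b (j(K, b) = -8 + (2*b + 23) = -8 + (23 + 2*b) = 15 + 2*b)
O(Z) = -2
W(C, q) = -5*C*q
((-134 - 134)/(-124 - 135) + j(-19, -1))*(W(O(4), -15) - 349) = ((-134 - 134)/(-124 - 135) + (15 + 2*(-1)))*(-5*(-2)*(-15) - 349) = (-268/(-259) + (15 - 2))*(-150 - 349) = (-268*(-1/259) + 13)*(-499) = (268/259 + 13)*(-499) = (3635/259)*(-499) = -1813865/259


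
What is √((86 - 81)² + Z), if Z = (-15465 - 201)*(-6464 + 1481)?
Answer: √78063703 ≈ 8835.4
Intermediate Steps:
Z = 78063678 (Z = -15666*(-4983) = 78063678)
√((86 - 81)² + Z) = √((86 - 81)² + 78063678) = √(5² + 78063678) = √(25 + 78063678) = √78063703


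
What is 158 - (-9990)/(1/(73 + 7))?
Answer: 799358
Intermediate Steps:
158 - (-9990)/(1/(73 + 7)) = 158 - (-9990)/(1/80) = 158 - (-9990)/1/80 = 158 - (-9990)*80 = 158 - 90*(-8880) = 158 + 799200 = 799358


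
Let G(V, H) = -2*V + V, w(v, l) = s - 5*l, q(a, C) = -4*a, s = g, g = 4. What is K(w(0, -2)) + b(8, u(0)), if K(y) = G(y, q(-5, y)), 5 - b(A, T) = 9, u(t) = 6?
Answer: -18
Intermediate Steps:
s = 4
b(A, T) = -4 (b(A, T) = 5 - 1*9 = 5 - 9 = -4)
w(v, l) = 4 - 5*l
G(V, H) = -V
K(y) = -y
K(w(0, -2)) + b(8, u(0)) = -(4 - 5*(-2)) - 4 = -(4 + 10) - 4 = -1*14 - 4 = -14 - 4 = -18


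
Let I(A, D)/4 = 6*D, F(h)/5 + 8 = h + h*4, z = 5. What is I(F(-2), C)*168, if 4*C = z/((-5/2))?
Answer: -2016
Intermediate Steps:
C = -½ (C = (5/((-5/2)))/4 = (5/((-5*½)))/4 = (5/(-5/2))/4 = (5*(-⅖))/4 = (¼)*(-2) = -½ ≈ -0.50000)
F(h) = -40 + 25*h (F(h) = -40 + 5*(h + h*4) = -40 + 5*(h + 4*h) = -40 + 5*(5*h) = -40 + 25*h)
I(A, D) = 24*D (I(A, D) = 4*(6*D) = 24*D)
I(F(-2), C)*168 = (24*(-½))*168 = -12*168 = -2016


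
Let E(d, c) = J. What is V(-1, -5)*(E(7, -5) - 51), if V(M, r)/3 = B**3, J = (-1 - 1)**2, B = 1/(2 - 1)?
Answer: -141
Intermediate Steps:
B = 1 (B = 1/1 = 1)
J = 4 (J = (-2)**2 = 4)
V(M, r) = 3 (V(M, r) = 3*1**3 = 3*1 = 3)
E(d, c) = 4
V(-1, -5)*(E(7, -5) - 51) = 3*(4 - 51) = 3*(-47) = -141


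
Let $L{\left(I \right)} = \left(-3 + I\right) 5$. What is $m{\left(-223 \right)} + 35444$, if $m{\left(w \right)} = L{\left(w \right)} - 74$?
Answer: $34240$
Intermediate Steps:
$L{\left(I \right)} = -15 + 5 I$
$m{\left(w \right)} = -89 + 5 w$ ($m{\left(w \right)} = \left(-15 + 5 w\right) - 74 = -89 + 5 w$)
$m{\left(-223 \right)} + 35444 = \left(-89 + 5 \left(-223\right)\right) + 35444 = \left(-89 - 1115\right) + 35444 = -1204 + 35444 = 34240$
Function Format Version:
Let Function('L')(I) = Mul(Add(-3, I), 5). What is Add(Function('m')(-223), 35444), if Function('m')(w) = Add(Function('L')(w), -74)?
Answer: 34240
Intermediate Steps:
Function('L')(I) = Add(-15, Mul(5, I))
Function('m')(w) = Add(-89, Mul(5, w)) (Function('m')(w) = Add(Add(-15, Mul(5, w)), -74) = Add(-89, Mul(5, w)))
Add(Function('m')(-223), 35444) = Add(Add(-89, Mul(5, -223)), 35444) = Add(Add(-89, -1115), 35444) = Add(-1204, 35444) = 34240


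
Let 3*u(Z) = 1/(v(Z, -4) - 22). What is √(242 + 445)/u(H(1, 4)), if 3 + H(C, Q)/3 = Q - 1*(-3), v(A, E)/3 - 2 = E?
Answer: -84*√687 ≈ -2201.7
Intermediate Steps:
v(A, E) = 6 + 3*E
H(C, Q) = 3*Q (H(C, Q) = -9 + 3*(Q - 1*(-3)) = -9 + 3*(Q + 3) = -9 + 3*(3 + Q) = -9 + (9 + 3*Q) = 3*Q)
u(Z) = -1/84 (u(Z) = 1/(3*((6 + 3*(-4)) - 22)) = 1/(3*((6 - 12) - 22)) = 1/(3*(-6 - 22)) = (⅓)/(-28) = (⅓)*(-1/28) = -1/84)
√(242 + 445)/u(H(1, 4)) = √(242 + 445)/(-1/84) = √687*(-84) = -84*√687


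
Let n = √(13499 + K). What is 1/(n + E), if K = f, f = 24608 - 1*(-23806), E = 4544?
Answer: 4544/20586023 - √61913/20586023 ≈ 0.00020865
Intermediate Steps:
f = 48414 (f = 24608 + 23806 = 48414)
K = 48414
n = √61913 (n = √(13499 + 48414) = √61913 ≈ 248.82)
1/(n + E) = 1/(√61913 + 4544) = 1/(4544 + √61913)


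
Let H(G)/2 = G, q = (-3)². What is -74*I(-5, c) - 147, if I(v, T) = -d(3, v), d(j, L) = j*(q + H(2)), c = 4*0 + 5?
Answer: 2739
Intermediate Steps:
q = 9
H(G) = 2*G
c = 5 (c = 0 + 5 = 5)
d(j, L) = 13*j (d(j, L) = j*(9 + 2*2) = j*(9 + 4) = j*13 = 13*j)
I(v, T) = -39 (I(v, T) = -13*3 = -1*39 = -39)
-74*I(-5, c) - 147 = -74*(-39) - 147 = 2886 - 147 = 2739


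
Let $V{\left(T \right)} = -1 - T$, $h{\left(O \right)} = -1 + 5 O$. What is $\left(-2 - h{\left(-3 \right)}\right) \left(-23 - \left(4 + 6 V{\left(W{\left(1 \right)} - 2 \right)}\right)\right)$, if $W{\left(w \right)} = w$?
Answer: $-378$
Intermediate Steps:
$\left(-2 - h{\left(-3 \right)}\right) \left(-23 - \left(4 + 6 V{\left(W{\left(1 \right)} - 2 \right)}\right)\right) = \left(-2 - \left(-1 + 5 \left(-3\right)\right)\right) \left(-23 - \left(4 + 6 \left(-1 - \left(1 - 2\right)\right)\right)\right) = \left(-2 - \left(-1 - 15\right)\right) \left(-23 - \left(4 + 6 \left(-1 - \left(1 - 2\right)\right)\right)\right) = \left(-2 - -16\right) \left(-23 - \left(4 + 6 \left(-1 - -1\right)\right)\right) = \left(-2 + 16\right) \left(-23 - \left(4 + 6 \left(-1 + 1\right)\right)\right) = 14 \left(-23 - 4\right) = 14 \left(-27\right) = -378$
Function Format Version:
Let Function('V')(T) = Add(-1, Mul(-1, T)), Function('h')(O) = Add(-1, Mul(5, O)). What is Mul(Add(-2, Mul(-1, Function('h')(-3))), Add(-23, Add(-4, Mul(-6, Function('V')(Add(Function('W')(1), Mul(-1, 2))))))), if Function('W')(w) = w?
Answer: -378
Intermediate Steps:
Mul(Add(-2, Mul(-1, Function('h')(-3))), Add(-23, Add(-4, Mul(-6, Function('V')(Add(Function('W')(1), Mul(-1, 2))))))) = Mul(Add(-2, Mul(-1, Add(-1, Mul(5, -3)))), Add(-23, Add(-4, Mul(-6, Add(-1, Mul(-1, Add(1, Mul(-1, 2)))))))) = Mul(Add(-2, Mul(-1, Add(-1, -15))), Add(-23, Add(-4, Mul(-6, Add(-1, Mul(-1, Add(1, -2))))))) = Mul(Add(-2, Mul(-1, -16)), Add(-23, Add(-4, Mul(-6, Add(-1, Mul(-1, -1)))))) = Mul(Add(-2, 16), Add(-23, Add(-4, Mul(-6, Add(-1, 1))))) = Mul(14, Add(-23, Add(-4, Mul(-6, 0)))) = Mul(14, Add(-23, Add(-4, 0))) = Mul(14, Add(-23, -4)) = Mul(14, -27) = -378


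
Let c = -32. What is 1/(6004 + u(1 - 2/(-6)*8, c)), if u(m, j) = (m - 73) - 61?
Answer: 3/17621 ≈ 0.00017025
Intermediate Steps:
u(m, j) = -134 + m (u(m, j) = (-73 + m) - 61 = -134 + m)
1/(6004 + u(1 - 2/(-6)*8, c)) = 1/(6004 + (-134 + (1 - 2/(-6)*8))) = 1/(6004 + (-134 + (1 - 2*(-1/6)*8))) = 1/(6004 + (-134 + (1 + (1/3)*8))) = 1/(6004 + (-134 + (1 + 8/3))) = 1/(6004 + (-134 + 11/3)) = 1/(6004 - 391/3) = 1/(17621/3) = 3/17621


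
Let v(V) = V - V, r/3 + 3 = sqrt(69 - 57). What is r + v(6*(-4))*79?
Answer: -9 + 6*sqrt(3) ≈ 1.3923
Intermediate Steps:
r = -9 + 6*sqrt(3) (r = -9 + 3*sqrt(69 - 57) = -9 + 3*sqrt(12) = -9 + 3*(2*sqrt(3)) = -9 + 6*sqrt(3) ≈ 1.3923)
v(V) = 0
r + v(6*(-4))*79 = (-9 + 6*sqrt(3)) + 0*79 = (-9 + 6*sqrt(3)) + 0 = -9 + 6*sqrt(3)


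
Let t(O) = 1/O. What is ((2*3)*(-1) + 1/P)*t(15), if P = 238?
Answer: -1427/3570 ≈ -0.39972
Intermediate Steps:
((2*3)*(-1) + 1/P)*t(15) = ((2*3)*(-1) + 1/238)/15 = (6*(-1) + 1/238)*(1/15) = (-6 + 1/238)*(1/15) = -1427/238*1/15 = -1427/3570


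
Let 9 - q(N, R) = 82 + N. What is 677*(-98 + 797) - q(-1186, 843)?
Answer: 472110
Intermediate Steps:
q(N, R) = -73 - N (q(N, R) = 9 - (82 + N) = 9 + (-82 - N) = -73 - N)
677*(-98 + 797) - q(-1186, 843) = 677*(-98 + 797) - (-73 - 1*(-1186)) = 677*699 - (-73 + 1186) = 473223 - 1*1113 = 473223 - 1113 = 472110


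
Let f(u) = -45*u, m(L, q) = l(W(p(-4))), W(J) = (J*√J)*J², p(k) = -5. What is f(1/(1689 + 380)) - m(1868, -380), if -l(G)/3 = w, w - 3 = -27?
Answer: -149013/2069 ≈ -72.022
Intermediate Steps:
W(J) = J^(7/2) (W(J) = J^(3/2)*J² = J^(7/2))
w = -24 (w = 3 - 27 = -24)
l(G) = 72 (l(G) = -3*(-24) = 72)
m(L, q) = 72
f(1/(1689 + 380)) - m(1868, -380) = -45/(1689 + 380) - 1*72 = -45/2069 - 72 = -149013/2069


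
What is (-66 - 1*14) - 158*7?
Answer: -1186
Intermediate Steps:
(-66 - 1*14) - 158*7 = (-66 - 14) - 1106 = -80 - 1106 = -1186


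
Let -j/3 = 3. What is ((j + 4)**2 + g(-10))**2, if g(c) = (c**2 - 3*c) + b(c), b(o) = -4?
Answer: 22801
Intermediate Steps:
j = -9 (j = -3*3 = -9)
g(c) = -4 + c**2 - 3*c (g(c) = (c**2 - 3*c) - 4 = -4 + c**2 - 3*c)
((j + 4)**2 + g(-10))**2 = ((-9 + 4)**2 + (-4 + (-10)**2 - 3*(-10)))**2 = ((-5)**2 + (-4 + 100 + 30))**2 = (25 + 126)**2 = 151**2 = 22801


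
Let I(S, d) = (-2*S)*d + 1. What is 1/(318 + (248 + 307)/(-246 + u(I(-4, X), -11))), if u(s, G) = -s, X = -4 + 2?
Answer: 77/24301 ≈ 0.0031686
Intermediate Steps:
X = -2
I(S, d) = 1 - 2*S*d (I(S, d) = -2*S*d + 1 = 1 - 2*S*d)
1/(318 + (248 + 307)/(-246 + u(I(-4, X), -11))) = 1/(318 + (248 + 307)/(-246 - (1 - 2*(-4)*(-2)))) = 1/(318 + 555/(-246 - (1 - 16))) = 1/(318 + 555/(-246 - 1*(-15))) = 1/(318 + 555/(-246 + 15)) = 1/(318 + 555/(-231)) = 1/(318 + 555*(-1/231)) = 1/(318 - 185/77) = 1/(24301/77) = 77/24301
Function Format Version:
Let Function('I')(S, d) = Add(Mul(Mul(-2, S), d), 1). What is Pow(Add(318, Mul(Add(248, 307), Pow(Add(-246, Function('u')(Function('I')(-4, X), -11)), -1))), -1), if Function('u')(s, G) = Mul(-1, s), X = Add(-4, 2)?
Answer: Rational(77, 24301) ≈ 0.0031686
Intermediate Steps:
X = -2
Function('I')(S, d) = Add(1, Mul(-2, S, d)) (Function('I')(S, d) = Add(Mul(-2, S, d), 1) = Add(1, Mul(-2, S, d)))
Pow(Add(318, Mul(Add(248, 307), Pow(Add(-246, Function('u')(Function('I')(-4, X), -11)), -1))), -1) = Pow(Add(318, Mul(Add(248, 307), Pow(Add(-246, Mul(-1, Add(1, Mul(-2, -4, -2)))), -1))), -1) = Pow(Add(318, Mul(555, Pow(Add(-246, Mul(-1, Add(1, -16))), -1))), -1) = Pow(Add(318, Mul(555, Pow(Add(-246, Mul(-1, -15)), -1))), -1) = Pow(Add(318, Mul(555, Pow(Add(-246, 15), -1))), -1) = Pow(Add(318, Mul(555, Pow(-231, -1))), -1) = Pow(Add(318, Mul(555, Rational(-1, 231))), -1) = Pow(Add(318, Rational(-185, 77)), -1) = Pow(Rational(24301, 77), -1) = Rational(77, 24301)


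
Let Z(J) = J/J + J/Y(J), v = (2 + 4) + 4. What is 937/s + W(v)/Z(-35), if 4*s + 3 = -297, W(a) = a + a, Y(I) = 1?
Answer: -16679/1275 ≈ -13.082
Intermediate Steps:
v = 10 (v = 6 + 4 = 10)
W(a) = 2*a
s = -75 (s = -¾ + (¼)*(-297) = -¾ - 297/4 = -75)
Z(J) = 1 + J (Z(J) = J/J + J/1 = 1 + J*1 = 1 + J)
937/s + W(v)/Z(-35) = 937/(-75) + (2*10)/(1 - 35) = 937*(-1/75) + 20/(-34) = -937/75 + 20*(-1/34) = -937/75 - 10/17 = -16679/1275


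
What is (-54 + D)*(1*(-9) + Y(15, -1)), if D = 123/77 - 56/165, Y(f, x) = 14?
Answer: -60917/231 ≈ -263.71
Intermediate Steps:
D = 1453/1155 (D = 123*(1/77) - 56*1/165 = 123/77 - 56/165 = 1453/1155 ≈ 1.2580)
(-54 + D)*(1*(-9) + Y(15, -1)) = (-54 + 1453/1155)*(1*(-9) + 14) = -60917*(-9 + 14)/1155 = -60917/1155*5 = -60917/231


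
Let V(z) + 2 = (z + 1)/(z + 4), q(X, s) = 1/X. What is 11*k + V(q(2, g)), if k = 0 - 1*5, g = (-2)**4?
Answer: -170/3 ≈ -56.667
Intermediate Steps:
g = 16
V(z) = -2 + (1 + z)/(4 + z) (V(z) = -2 + (z + 1)/(z + 4) = -2 + (1 + z)/(4 + z))
k = -5 (k = 0 - 5 = -5)
11*k + V(q(2, g)) = 11*(-5) + (-7 - 1/2)/(4 + 1/2) = -55 + (-7 - 1*1/2)/(4 + 1/2) = -55 + (-7 - 1/2)/(9/2) = -55 + (2/9)*(-15/2) = -55 - 5/3 = -170/3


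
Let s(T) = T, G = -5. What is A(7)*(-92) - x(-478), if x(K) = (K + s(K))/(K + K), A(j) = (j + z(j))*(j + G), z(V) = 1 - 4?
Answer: -737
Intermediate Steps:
z(V) = -3
A(j) = (-5 + j)*(-3 + j) (A(j) = (j - 3)*(j - 5) = (-3 + j)*(-5 + j) = (-5 + j)*(-3 + j))
x(K) = 1 (x(K) = (K + K)/(K + K) = (2*K)/((2*K)) = (2*K)*(1/(2*K)) = 1)
A(7)*(-92) - x(-478) = (15 + 7² - 8*7)*(-92) - 1*1 = (15 + 49 - 56)*(-92) - 1 = 8*(-92) - 1 = -736 - 1 = -737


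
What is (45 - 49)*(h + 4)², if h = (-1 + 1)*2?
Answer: -64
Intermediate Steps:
h = 0 (h = 0*2 = 0)
(45 - 49)*(h + 4)² = (45 - 49)*(0 + 4)² = -4*4² = -4*16 = -64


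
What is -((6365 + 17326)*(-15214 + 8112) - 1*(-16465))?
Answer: 168237017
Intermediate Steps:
-((6365 + 17326)*(-15214 + 8112) - 1*(-16465)) = -(23691*(-7102) + 16465) = -(-168253482 + 16465) = -1*(-168237017) = 168237017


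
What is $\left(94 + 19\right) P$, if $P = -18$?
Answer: $-2034$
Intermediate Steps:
$\left(94 + 19\right) P = \left(94 + 19\right) \left(-18\right) = 113 \left(-18\right) = -2034$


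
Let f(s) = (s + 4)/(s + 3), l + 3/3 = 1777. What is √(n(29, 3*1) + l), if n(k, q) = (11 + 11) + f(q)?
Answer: √64770/6 ≈ 42.417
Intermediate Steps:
l = 1776 (l = -1 + 1777 = 1776)
f(s) = (4 + s)/(3 + s)
n(k, q) = 22 + (4 + q)/(3 + q) (n(k, q) = (11 + 11) + (4 + q)/(3 + q) = 22 + (4 + q)/(3 + q))
√(n(29, 3*1) + l) = √((70 + 23*(3*1))/(3 + 3*1) + 1776) = √((70 + 23*3)/(3 + 3) + 1776) = √((70 + 69)/6 + 1776) = √((⅙)*139 + 1776) = √(139/6 + 1776) = √(10795/6) = √64770/6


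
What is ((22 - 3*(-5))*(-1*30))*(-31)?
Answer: 34410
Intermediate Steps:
((22 - 3*(-5))*(-1*30))*(-31) = ((22 - 1*(-15))*(-30))*(-31) = ((22 + 15)*(-30))*(-31) = (37*(-30))*(-31) = -1110*(-31) = 34410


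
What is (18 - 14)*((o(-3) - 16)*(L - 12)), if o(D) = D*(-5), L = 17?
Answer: -20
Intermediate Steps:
o(D) = -5*D
(18 - 14)*((o(-3) - 16)*(L - 12)) = (18 - 14)*((-5*(-3) - 16)*(17 - 12)) = 4*((15 - 16)*5) = 4*(-1*5) = 4*(-5) = -20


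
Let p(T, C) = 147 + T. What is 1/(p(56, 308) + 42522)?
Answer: 1/42725 ≈ 2.3406e-5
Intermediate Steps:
1/(p(56, 308) + 42522) = 1/((147 + 56) + 42522) = 1/(203 + 42522) = 1/42725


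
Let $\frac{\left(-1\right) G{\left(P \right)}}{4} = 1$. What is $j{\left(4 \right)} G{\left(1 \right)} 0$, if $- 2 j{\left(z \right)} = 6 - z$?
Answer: $0$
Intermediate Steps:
$G{\left(P \right)} = -4$ ($G{\left(P \right)} = \left(-4\right) 1 = -4$)
$j{\left(z \right)} = -3 + \frac{z}{2}$ ($j{\left(z \right)} = - \frac{6 - z}{2} = -3 + \frac{z}{2}$)
$j{\left(4 \right)} G{\left(1 \right)} 0 = \left(-3 + \frac{1}{2} \cdot 4\right) \left(-4\right) 0 = \left(-3 + 2\right) \left(-4\right) 0 = \left(-1\right) \left(-4\right) 0 = 4 \cdot 0 = 0$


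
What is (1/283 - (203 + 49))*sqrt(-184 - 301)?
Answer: -71315*I*sqrt(485)/283 ≈ -5549.6*I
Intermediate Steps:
(1/283 - (203 + 49))*sqrt(-184 - 301) = (1/283 - 1*252)*sqrt(-485) = (1/283 - 252)*(I*sqrt(485)) = -71315*I*sqrt(485)/283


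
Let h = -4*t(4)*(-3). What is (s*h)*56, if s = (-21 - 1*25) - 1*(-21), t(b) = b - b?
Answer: 0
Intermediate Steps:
t(b) = 0
s = -25 (s = (-21 - 25) + 21 = -46 + 21 = -25)
h = 0 (h = -4*0*(-3) = 0*(-3) = 0)
(s*h)*56 = -25*0*56 = 0*56 = 0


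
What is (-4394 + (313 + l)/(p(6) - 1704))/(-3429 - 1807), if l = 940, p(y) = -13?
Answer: 7545751/8990212 ≈ 0.83933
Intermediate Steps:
(-4394 + (313 + l)/(p(6) - 1704))/(-3429 - 1807) = (-4394 + (313 + 940)/(-13 - 1704))/(-3429 - 1807) = (-4394 + 1253/(-1717))/(-5236) = (-4394 + 1253*(-1/1717))*(-1/5236) = (-4394 - 1253/1717)*(-1/5236) = -7545751/1717*(-1/5236) = 7545751/8990212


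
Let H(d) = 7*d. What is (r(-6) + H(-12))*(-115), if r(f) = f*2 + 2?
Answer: 10810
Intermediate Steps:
r(f) = 2 + 2*f (r(f) = 2*f + 2 = 2 + 2*f)
(r(-6) + H(-12))*(-115) = ((2 + 2*(-6)) + 7*(-12))*(-115) = ((2 - 12) - 84)*(-115) = (-10 - 84)*(-115) = -94*(-115) = 10810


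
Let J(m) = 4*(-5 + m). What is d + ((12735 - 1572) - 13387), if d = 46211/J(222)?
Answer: -1884221/868 ≈ -2170.8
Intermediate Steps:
J(m) = -20 + 4*m
d = 46211/868 (d = 46211/(-20 + 4*222) = 46211/(-20 + 888) = 46211/868 ≈ 53.238)
d + ((12735 - 1572) - 13387) = 46211/868 + ((12735 - 1572) - 13387) = 46211/868 + (11163 - 13387) = 46211/868 - 2224 = -1884221/868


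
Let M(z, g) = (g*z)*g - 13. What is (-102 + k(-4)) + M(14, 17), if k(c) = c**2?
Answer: 3947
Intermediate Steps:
M(z, g) = -13 + z*g**2 (M(z, g) = z*g**2 - 13 = -13 + z*g**2)
(-102 + k(-4)) + M(14, 17) = (-102 + (-4)**2) + (-13 + 14*17**2) = (-102 + 16) + (-13 + 14*289) = -86 + (-13 + 4046) = -86 + 4033 = 3947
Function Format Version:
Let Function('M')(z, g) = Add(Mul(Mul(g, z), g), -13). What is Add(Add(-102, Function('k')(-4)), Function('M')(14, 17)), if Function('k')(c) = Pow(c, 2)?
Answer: 3947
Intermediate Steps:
Function('M')(z, g) = Add(-13, Mul(z, Pow(g, 2))) (Function('M')(z, g) = Add(Mul(z, Pow(g, 2)), -13) = Add(-13, Mul(z, Pow(g, 2))))
Add(Add(-102, Function('k')(-4)), Function('M')(14, 17)) = Add(Add(-102, Pow(-4, 2)), Add(-13, Mul(14, Pow(17, 2)))) = Add(Add(-102, 16), Add(-13, Mul(14, 289))) = Add(-86, Add(-13, 4046)) = Add(-86, 4033) = 3947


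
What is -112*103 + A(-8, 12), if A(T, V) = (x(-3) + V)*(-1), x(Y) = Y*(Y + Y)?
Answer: -11566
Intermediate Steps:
x(Y) = 2*Y² (x(Y) = Y*(2*Y) = 2*Y²)
A(T, V) = -18 - V (A(T, V) = (2*(-3)² + V)*(-1) = (2*9 + V)*(-1) = (18 + V)*(-1) = -18 - V)
-112*103 + A(-8, 12) = -112*103 + (-18 - 1*12) = -11536 + (-18 - 12) = -11536 - 30 = -11566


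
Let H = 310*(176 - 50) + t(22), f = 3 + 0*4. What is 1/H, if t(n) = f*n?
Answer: 1/39126 ≈ 2.5558e-5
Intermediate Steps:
f = 3 (f = 3 + 0 = 3)
t(n) = 3*n
H = 39126 (H = 310*(176 - 50) + 3*22 = 310*126 + 66 = 39060 + 66 = 39126)
1/H = 1/39126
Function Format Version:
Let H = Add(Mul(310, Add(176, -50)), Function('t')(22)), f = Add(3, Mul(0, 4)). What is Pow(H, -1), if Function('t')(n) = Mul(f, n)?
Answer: Rational(1, 39126) ≈ 2.5558e-5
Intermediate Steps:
f = 3 (f = Add(3, 0) = 3)
Function('t')(n) = Mul(3, n)
H = 39126 (H = Add(Mul(310, Add(176, -50)), Mul(3, 22)) = Add(Mul(310, 126), 66) = Add(39060, 66) = 39126)
Pow(H, -1) = Pow(39126, -1) = Rational(1, 39126)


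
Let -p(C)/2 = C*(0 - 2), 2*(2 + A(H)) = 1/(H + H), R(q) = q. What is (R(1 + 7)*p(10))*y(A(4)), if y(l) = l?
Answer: -620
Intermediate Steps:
A(H) = -2 + 1/(4*H) (A(H) = -2 + 1/(2*(H + H)) = -2 + 1/(2*((2*H))) = -2 + (1/(2*H))/2 = -2 + 1/(4*H))
p(C) = 4*C (p(C) = -2*C*(0 - 2) = -2*C*(-2) = -(-4)*C = 4*C)
(R(1 + 7)*p(10))*y(A(4)) = ((1 + 7)*(4*10))*(-2 + (1/4)/4) = (8*40)*(-2 + (1/4)*(1/4)) = 320*(-2 + 1/16) = 320*(-31/16) = -620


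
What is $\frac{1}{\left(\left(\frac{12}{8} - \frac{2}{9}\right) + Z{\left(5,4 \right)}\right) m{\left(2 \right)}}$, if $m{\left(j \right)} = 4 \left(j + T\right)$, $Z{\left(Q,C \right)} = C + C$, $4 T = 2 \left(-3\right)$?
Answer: $\frac{9}{167} \approx 0.053892$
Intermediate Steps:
$T = - \frac{3}{2}$ ($T = \frac{2 \left(-3\right)}{4} = \frac{1}{4} \left(-6\right) = - \frac{3}{2} \approx -1.5$)
$Z{\left(Q,C \right)} = 2 C$
$m{\left(j \right)} = -6 + 4 j$ ($m{\left(j \right)} = 4 \left(j - \frac{3}{2}\right) = 4 \left(- \frac{3}{2} + j\right) = -6 + 4 j$)
$\frac{1}{\left(\left(\frac{12}{8} - \frac{2}{9}\right) + Z{\left(5,4 \right)}\right) m{\left(2 \right)}} = \frac{1}{\left(\left(\frac{12}{8} - \frac{2}{9}\right) + 2 \cdot 4\right) \left(-6 + 4 \cdot 2\right)} = \frac{1}{\left(\left(12 \cdot \frac{1}{8} - \frac{2}{9}\right) + 8\right) \left(-6 + 8\right)} = \frac{1}{\left(\left(\frac{3}{2} - \frac{2}{9}\right) + 8\right) 2} = \frac{1}{\left(\frac{23}{18} + 8\right) 2} = \frac{1}{\frac{167}{18} \cdot 2} = \frac{1}{\frac{167}{9}} = \frac{9}{167}$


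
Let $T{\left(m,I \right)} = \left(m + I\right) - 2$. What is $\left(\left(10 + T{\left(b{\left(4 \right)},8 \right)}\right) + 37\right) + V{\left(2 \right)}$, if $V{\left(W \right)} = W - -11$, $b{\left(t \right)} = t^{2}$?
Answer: $82$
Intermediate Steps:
$T{\left(m,I \right)} = -2 + I + m$ ($T{\left(m,I \right)} = \left(I + m\right) - 2 = -2 + I + m$)
$V{\left(W \right)} = 11 + W$ ($V{\left(W \right)} = W + 11 = 11 + W$)
$\left(\left(10 + T{\left(b{\left(4 \right)},8 \right)}\right) + 37\right) + V{\left(2 \right)} = \left(\left(10 + \left(-2 + 8 + 4^{2}\right)\right) + 37\right) + \left(11 + 2\right) = \left(\left(10 + \left(-2 + 8 + 16\right)\right) + 37\right) + 13 = \left(\left(10 + 22\right) + 37\right) + 13 = \left(32 + 37\right) + 13 = 69 + 13 = 82$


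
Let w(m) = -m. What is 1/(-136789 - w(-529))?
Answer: -1/137318 ≈ -7.2824e-6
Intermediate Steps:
1/(-136789 - w(-529)) = 1/(-136789 - (-1)*(-529)) = 1/(-136789 - 1*529) = 1/(-136789 - 529) = 1/(-137318) = -1/137318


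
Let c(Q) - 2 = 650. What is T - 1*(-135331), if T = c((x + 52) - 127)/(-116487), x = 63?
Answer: 15764301545/116487 ≈ 1.3533e+5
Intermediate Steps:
c(Q) = 652 (c(Q) = 2 + 650 = 652)
T = -652/116487 (T = 652/(-116487) = 652*(-1/116487) = -652/116487 ≈ -0.0055972)
T - 1*(-135331) = -652/116487 - 1*(-135331) = -652/116487 + 135331 = 15764301545/116487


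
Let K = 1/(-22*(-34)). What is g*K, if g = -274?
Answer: -137/374 ≈ -0.36631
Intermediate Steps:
K = 1/748 ≈ 0.0013369
g*K = -274*1/748 = -137/374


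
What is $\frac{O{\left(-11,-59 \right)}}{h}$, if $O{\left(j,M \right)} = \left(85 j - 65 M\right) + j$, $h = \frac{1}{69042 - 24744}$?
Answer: $127976922$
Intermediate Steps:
$h = \frac{1}{44298} \approx 2.2574 \cdot 10^{-5}$
$O{\left(j,M \right)} = - 65 M + 86 j$ ($O{\left(j,M \right)} = \left(- 65 M + 85 j\right) + j = - 65 M + 86 j$)
$\frac{O{\left(-11,-59 \right)}}{h} = \left(\left(-65\right) \left(-59\right) + 86 \left(-11\right)\right) \frac{1}{\frac{1}{44298}} = \left(3835 - 946\right) 44298 = 2889 \cdot 44298 = 127976922$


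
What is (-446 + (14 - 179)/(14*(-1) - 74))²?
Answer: 12623809/64 ≈ 1.9725e+5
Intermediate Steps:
(-446 + (14 - 179)/(14*(-1) - 74))² = (-446 - 165/(-14 - 74))² = (-446 - 165/(-88))² = (-446 - 165*(-1/88))² = (-446 + 15/8)² = (-3553/8)² = 12623809/64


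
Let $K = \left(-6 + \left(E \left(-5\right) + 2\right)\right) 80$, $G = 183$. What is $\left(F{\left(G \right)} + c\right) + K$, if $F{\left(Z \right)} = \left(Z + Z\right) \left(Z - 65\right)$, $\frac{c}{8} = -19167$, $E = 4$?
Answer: $-112068$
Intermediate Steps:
$c = -153336$ ($c = 8 \left(-19167\right) = -153336$)
$F{\left(Z \right)} = 2 Z \left(-65 + Z\right)$
$K = -1920$ ($K = \left(-6 + \left(4 \left(-5\right) + 2\right)\right) 80 = \left(-6 + \left(-20 + 2\right)\right) 80 = \left(-6 - 18\right) 80 = \left(-24\right) 80 = -1920$)
$\left(F{\left(G \right)} + c\right) + K = \left(2 \cdot 183 \left(-65 + 183\right) - 153336\right) - 1920 = \left(2 \cdot 183 \cdot 118 - 153336\right) - 1920 = \left(43188 - 153336\right) - 1920 = -110148 - 1920 = -112068$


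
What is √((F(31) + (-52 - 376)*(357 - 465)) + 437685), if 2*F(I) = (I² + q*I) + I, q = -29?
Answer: √1935822/2 ≈ 695.67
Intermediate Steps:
F(I) = I²/2 - 14*I (F(I) = ((I² - 29*I) + I)/2 = (I² - 28*I)/2 = I²/2 - 14*I)
√((F(31) + (-52 - 376)*(357 - 465)) + 437685) = √(((½)*31*(-28 + 31) + (-52 - 376)*(357 - 465)) + 437685) = √(((½)*31*3 - 428*(-108)) + 437685) = √((93/2 + 46224) + 437685) = √(92541/2 + 437685) = √(967911/2) = √1935822/2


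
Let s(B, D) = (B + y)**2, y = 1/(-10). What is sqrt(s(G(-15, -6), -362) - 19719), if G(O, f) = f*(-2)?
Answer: I*sqrt(1957739)/10 ≈ 139.92*I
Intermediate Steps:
y = -1/10 ≈ -0.10000
G(O, f) = -2*f
s(B, D) = (-1/10 + B)**2 (s(B, D) = (B - 1/10)**2 = (-1/10 + B)**2)
sqrt(s(G(-15, -6), -362) - 19719) = sqrt((-1 + 10*(-2*(-6)))**2/100 - 19719) = sqrt((-1 + 10*12)**2/100 - 19719) = sqrt((-1 + 120)**2/100 - 19719) = sqrt((1/100)*119**2 - 19719) = sqrt((1/100)*14161 - 19719) = sqrt(14161/100 - 19719) = sqrt(-1957739/100) = I*sqrt(1957739)/10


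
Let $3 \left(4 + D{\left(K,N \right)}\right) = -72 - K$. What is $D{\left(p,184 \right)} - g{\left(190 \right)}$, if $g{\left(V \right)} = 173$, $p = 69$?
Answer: $-224$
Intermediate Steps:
$D{\left(K,N \right)} = -28 - \frac{K}{3}$ ($D{\left(K,N \right)} = -4 + \frac{-72 - K}{3} = -4 - \left(24 + \frac{K}{3}\right) = -28 - \frac{K}{3}$)
$D{\left(p,184 \right)} - g{\left(190 \right)} = \left(-28 - 23\right) - 173 = -51 - 173 = -224$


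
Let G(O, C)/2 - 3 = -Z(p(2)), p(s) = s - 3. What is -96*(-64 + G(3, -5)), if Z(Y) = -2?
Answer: 5184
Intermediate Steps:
p(s) = -3 + s
G(O, C) = 10 (G(O, C) = 6 + 2*(-1*(-2)) = 6 + 2*2 = 6 + 4 = 10)
-96*(-64 + G(3, -5)) = -96*(-64 + 10) = -96*(-54) = 5184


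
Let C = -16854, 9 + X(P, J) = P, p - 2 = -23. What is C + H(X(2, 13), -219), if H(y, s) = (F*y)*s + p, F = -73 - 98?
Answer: -279018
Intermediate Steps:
p = -21 (p = 2 - 23 = -21)
F = -171
X(P, J) = -9 + P
H(y, s) = -21 - 171*s*y (H(y, s) = (-171*y)*s - 21 = -171*s*y - 21 = -21 - 171*s*y)
C + H(X(2, 13), -219) = -16854 + (-21 - 171*(-219)*(-9 + 2)) = -16854 + (-21 - 171*(-219)*(-7)) = -16854 + (-21 - 262143) = -16854 - 262164 = -279018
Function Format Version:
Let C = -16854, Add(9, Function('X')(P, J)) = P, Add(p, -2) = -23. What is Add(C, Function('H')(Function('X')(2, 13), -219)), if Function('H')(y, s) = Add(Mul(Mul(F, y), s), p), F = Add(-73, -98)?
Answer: -279018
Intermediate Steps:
p = -21 (p = Add(2, -23) = -21)
F = -171
Function('X')(P, J) = Add(-9, P)
Function('H')(y, s) = Add(-21, Mul(-171, s, y)) (Function('H')(y, s) = Add(Mul(Mul(-171, y), s), -21) = Add(Mul(-171, s, y), -21) = Add(-21, Mul(-171, s, y)))
Add(C, Function('H')(Function('X')(2, 13), -219)) = Add(-16854, Add(-21, Mul(-171, -219, Add(-9, 2)))) = Add(-16854, Add(-21, Mul(-171, -219, -7))) = Add(-16854, Add(-21, -262143)) = Add(-16854, -262164) = -279018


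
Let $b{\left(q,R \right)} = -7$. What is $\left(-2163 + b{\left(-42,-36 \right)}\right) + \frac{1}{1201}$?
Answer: $- \frac{2606169}{1201} \approx -2170.0$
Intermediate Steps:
$\left(-2163 + b{\left(-42,-36 \right)}\right) + \frac{1}{1201} = \left(-2163 - 7\right) + \frac{1}{1201} = -2170 + \frac{1}{1201} = - \frac{2606169}{1201}$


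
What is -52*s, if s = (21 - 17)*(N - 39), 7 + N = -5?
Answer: 10608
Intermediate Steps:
N = -12 (N = -7 - 5 = -12)
s = -204 (s = (21 - 17)*(-12 - 39) = 4*(-51) = -204)
-52*s = -52*(-204) = 10608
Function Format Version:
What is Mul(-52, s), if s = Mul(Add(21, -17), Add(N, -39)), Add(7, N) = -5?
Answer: 10608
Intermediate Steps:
N = -12 (N = Add(-7, -5) = -12)
s = -204 (s = Mul(Add(21, -17), Add(-12, -39)) = Mul(4, -51) = -204)
Mul(-52, s) = Mul(-52, -204) = 10608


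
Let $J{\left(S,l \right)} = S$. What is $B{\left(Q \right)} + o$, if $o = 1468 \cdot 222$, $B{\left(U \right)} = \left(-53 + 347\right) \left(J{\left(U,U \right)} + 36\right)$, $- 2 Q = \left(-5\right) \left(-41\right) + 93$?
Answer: $292674$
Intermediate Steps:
$Q = -149$ ($Q = - \frac{\left(-5\right) \left(-41\right) + 93}{2} = - \frac{205 + 93}{2} = \left(- \frac{1}{2}\right) 298 = -149$)
$B{\left(U \right)} = 10584 + 294 U$ ($B{\left(U \right)} = \left(-53 + 347\right) \left(U + 36\right) = 294 \left(36 + U\right) = 10584 + 294 U$)
$o = 325896$
$B{\left(Q \right)} + o = \left(10584 + 294 \left(-149\right)\right) + 325896 = \left(10584 - 43806\right) + 325896 = -33222 + 325896 = 292674$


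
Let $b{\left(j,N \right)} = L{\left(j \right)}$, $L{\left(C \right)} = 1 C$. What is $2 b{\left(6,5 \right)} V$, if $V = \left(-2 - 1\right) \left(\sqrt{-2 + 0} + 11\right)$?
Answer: $-396 - 36 i \sqrt{2} \approx -396.0 - 50.912 i$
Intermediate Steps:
$L{\left(C \right)} = C$
$b{\left(j,N \right)} = j$
$V = -33 - 3 i \sqrt{2}$ ($V = - 3 \left(\sqrt{-2} + 11\right) = - 3 \left(i \sqrt{2} + 11\right) = - 3 \left(11 + i \sqrt{2}\right) = -33 - 3 i \sqrt{2} \approx -33.0 - 4.2426 i$)
$2 b{\left(6,5 \right)} V = 2 \cdot 6 \left(-33 - 3 i \sqrt{2}\right) = 12 \left(-33 - 3 i \sqrt{2}\right) = -396 - 36 i \sqrt{2}$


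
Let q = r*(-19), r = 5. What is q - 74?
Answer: -169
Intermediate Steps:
q = -95 (q = 5*(-19) = -95)
q - 74 = -95 - 74 = -169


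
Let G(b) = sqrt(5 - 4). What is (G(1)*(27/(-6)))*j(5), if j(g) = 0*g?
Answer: 0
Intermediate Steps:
j(g) = 0
G(b) = 1 (G(b) = sqrt(1) = 1)
(G(1)*(27/(-6)))*j(5) = (1*(27/(-6)))*0 = (1*(27*(-1/6)))*0 = (1*(-9/2))*0 = -9/2*0 = 0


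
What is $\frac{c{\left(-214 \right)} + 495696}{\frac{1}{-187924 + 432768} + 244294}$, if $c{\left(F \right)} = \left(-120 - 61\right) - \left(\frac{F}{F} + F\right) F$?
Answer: $\frac{110163395452}{59813920137} \approx 1.8418$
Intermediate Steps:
$c{\left(F \right)} = -181 - F \left(1 + F\right)$ ($c{\left(F \right)} = \left(-120 - 61\right) - \left(1 + F\right) F = -181 - F \left(1 + F\right)$)
$\frac{c{\left(-214 \right)} + 495696}{\frac{1}{-187924 + 432768} + 244294} = \frac{\left(-181 - -214 - \left(-214\right)^{2}\right) + 495696}{\frac{1}{-187924 + 432768} + 244294} = \frac{\left(-181 + 214 - 45796\right) + 495696}{\frac{1}{244844} + 244294} = \frac{-45763 + 495696}{\frac{59813920137}{244844}} = 449933 \cdot \frac{244844}{59813920137} = \frac{110163395452}{59813920137}$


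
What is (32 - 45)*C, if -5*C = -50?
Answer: -130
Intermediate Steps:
C = 10 (C = -⅕*(-50) = 10)
(32 - 45)*C = (32 - 45)*10 = -13*10 = -130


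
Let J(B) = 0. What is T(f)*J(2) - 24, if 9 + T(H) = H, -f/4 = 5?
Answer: -24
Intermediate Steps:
f = -20 (f = -4*5 = -20)
T(H) = -9 + H
T(f)*J(2) - 24 = (-9 - 20)*0 - 24 = -29*0 - 24 = 0 - 24 = -24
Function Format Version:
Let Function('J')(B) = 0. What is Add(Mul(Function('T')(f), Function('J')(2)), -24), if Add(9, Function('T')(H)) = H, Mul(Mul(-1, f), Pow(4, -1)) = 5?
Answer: -24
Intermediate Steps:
f = -20 (f = Mul(-4, 5) = -20)
Function('T')(H) = Add(-9, H)
Add(Mul(Function('T')(f), Function('J')(2)), -24) = Add(Mul(Add(-9, -20), 0), -24) = Add(Mul(-29, 0), -24) = Add(0, -24) = -24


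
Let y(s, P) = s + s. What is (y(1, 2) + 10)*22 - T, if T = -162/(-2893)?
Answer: 763590/2893 ≈ 263.94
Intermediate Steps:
y(s, P) = 2*s
T = 162/2893 (T = -162*(-1/2893) = 162/2893 ≈ 0.055997)
(y(1, 2) + 10)*22 - T = (2*1 + 10)*22 - 1*162/2893 = (2 + 10)*22 - 162/2893 = 12*22 - 162/2893 = 264 - 162/2893 = 763590/2893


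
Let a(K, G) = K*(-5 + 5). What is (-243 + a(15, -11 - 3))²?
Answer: 59049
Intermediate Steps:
a(K, G) = 0 (a(K, G) = K*0 = 0)
(-243 + a(15, -11 - 3))² = (-243 + 0)² = (-243)² = 59049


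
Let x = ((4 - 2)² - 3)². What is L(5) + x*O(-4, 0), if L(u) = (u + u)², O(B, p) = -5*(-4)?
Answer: 120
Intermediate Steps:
O(B, p) = 20
x = 1 (x = (2² - 3)² = (4 - 3)² = 1² = 1)
L(u) = 4*u² (L(u) = (2*u)² = 4*u²)
L(5) + x*O(-4, 0) = 4*5² + 1*20 = 4*25 + 20 = 100 + 20 = 120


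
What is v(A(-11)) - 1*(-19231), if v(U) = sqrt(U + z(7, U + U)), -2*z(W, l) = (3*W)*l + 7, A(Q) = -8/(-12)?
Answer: 19231 + I*sqrt(606)/6 ≈ 19231.0 + 4.1028*I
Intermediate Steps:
A(Q) = 2/3 (A(Q) = -8*(-1/12) = 2/3)
z(W, l) = -7/2 - 3*W*l/2 (z(W, l) = -((3*W)*l + 7)/2 = -(3*W*l + 7)/2 = -(7 + 3*W*l)/2 = -7/2 - 3*W*l/2)
v(U) = sqrt(-7/2 - 20*U) (v(U) = sqrt(U + (-7/2 - 3/2*7*(U + U))) = sqrt(U + (-7/2 - 3/2*7*2*U)) = sqrt(U + (-7/2 - 21*U)) = sqrt(-7/2 - 20*U))
v(A(-11)) - 1*(-19231) = sqrt(-14 - 80*2/3)/2 - 1*(-19231) = sqrt(-14 - 160/3)/2 + 19231 = sqrt(-202/3)/2 + 19231 = (I*sqrt(606)/3)/2 + 19231 = I*sqrt(606)/6 + 19231 = 19231 + I*sqrt(606)/6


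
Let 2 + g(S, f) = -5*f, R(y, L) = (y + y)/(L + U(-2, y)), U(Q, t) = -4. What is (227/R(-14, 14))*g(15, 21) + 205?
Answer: 124315/14 ≈ 8879.6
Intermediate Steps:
R(y, L) = 2*y/(-4 + L) (R(y, L) = (y + y)/(L - 4) = (2*y)/(-4 + L) = 2*y/(-4 + L))
g(S, f) = -2 - 5*f
(227/R(-14, 14))*g(15, 21) + 205 = (227/((2*(-14)/(-4 + 14))))*(-2 - 5*21) + 205 = (227/((2*(-14)/10)))*(-2 - 105) + 205 = (227/((2*(-14)*(⅒))))*(-107) + 205 = (227/(-14/5))*(-107) + 205 = (227*(-5/14))*(-107) + 205 = -1135/14*(-107) + 205 = 121445/14 + 205 = 124315/14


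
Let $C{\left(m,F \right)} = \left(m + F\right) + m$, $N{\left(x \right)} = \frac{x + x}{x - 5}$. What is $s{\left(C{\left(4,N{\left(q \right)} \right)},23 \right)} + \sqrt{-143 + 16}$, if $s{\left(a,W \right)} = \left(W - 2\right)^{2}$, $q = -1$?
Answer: $441 + i \sqrt{127} \approx 441.0 + 11.269 i$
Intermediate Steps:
$N{\left(x \right)} = \frac{2 x}{-5 + x}$
$C{\left(m,F \right)} = F + 2 m$ ($C{\left(m,F \right)} = \left(F + m\right) + m = F + 2 m$)
$s{\left(a,W \right)} = \left(-2 + W\right)^{2}$
$s{\left(C{\left(4,N{\left(q \right)} \right)},23 \right)} + \sqrt{-143 + 16} = \left(-2 + 23\right)^{2} + \sqrt{-143 + 16} = 21^{2} + \sqrt{-127} = 441 + i \sqrt{127}$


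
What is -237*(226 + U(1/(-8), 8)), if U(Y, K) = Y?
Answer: -428259/8 ≈ -53532.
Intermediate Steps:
-237*(226 + U(1/(-8), 8)) = -237*(226 + 1/(-8)) = -237*(226 - ⅛) = -237*1807/8 = -428259/8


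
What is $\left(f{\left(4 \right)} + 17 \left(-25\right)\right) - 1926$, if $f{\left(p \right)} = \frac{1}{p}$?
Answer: $- \frac{9403}{4} \approx -2350.8$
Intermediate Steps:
$\left(f{\left(4 \right)} + 17 \left(-25\right)\right) - 1926 = \left(\frac{1}{4} + 17 \left(-25\right)\right) - 1926 = \left(\frac{1}{4} - 425\right) - 1926 = - \frac{1699}{4} - 1926 = - \frac{9403}{4}$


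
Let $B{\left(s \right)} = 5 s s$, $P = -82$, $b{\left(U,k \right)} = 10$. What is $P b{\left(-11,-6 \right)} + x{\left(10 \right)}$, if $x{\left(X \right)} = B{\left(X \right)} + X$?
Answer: $-310$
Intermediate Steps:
$B{\left(s \right)} = 5 s^{2}$
$x{\left(X \right)} = X + 5 X^{2}$ ($x{\left(X \right)} = 5 X^{2} + X = X + 5 X^{2}$)
$P b{\left(-11,-6 \right)} + x{\left(10 \right)} = \left(-82\right) 10 + 10 \left(1 + 5 \cdot 10\right) = -820 + 10 \left(1 + 50\right) = -820 + 10 \cdot 51 = -820 + 510 = -310$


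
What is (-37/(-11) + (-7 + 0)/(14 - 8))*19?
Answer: 2755/66 ≈ 41.742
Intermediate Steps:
(-37/(-11) + (-7 + 0)/(14 - 8))*19 = (-37*(-1/11) - 7/6)*19 = (37/11 - 7*⅙)*19 = (37/11 - 7/6)*19 = (145/66)*19 = 2755/66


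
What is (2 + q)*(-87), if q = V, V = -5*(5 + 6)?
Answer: 4611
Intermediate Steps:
V = -55 (V = -5*11 = -55)
q = -55
(2 + q)*(-87) = (2 - 55)*(-87) = -53*(-87) = 4611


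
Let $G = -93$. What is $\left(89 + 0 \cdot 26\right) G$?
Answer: $-8277$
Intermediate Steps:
$\left(89 + 0 \cdot 26\right) G = \left(89 + 0 \cdot 26\right) \left(-93\right) = \left(89 + 0\right) \left(-93\right) = 89 \left(-93\right) = -8277$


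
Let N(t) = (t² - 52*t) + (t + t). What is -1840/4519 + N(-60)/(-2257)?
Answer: -33978280/10199383 ≈ -3.3314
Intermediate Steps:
N(t) = t² - 50*t (N(t) = (t² - 52*t) + 2*t = t² - 50*t)
-1840/4519 + N(-60)/(-2257) = -1840/4519 - 60*(-50 - 60)/(-2257) = -1840*1/4519 - 60*(-110)*(-1/2257) = -1840/4519 + 6600*(-1/2257) = -1840/4519 - 6600/2257 = -33978280/10199383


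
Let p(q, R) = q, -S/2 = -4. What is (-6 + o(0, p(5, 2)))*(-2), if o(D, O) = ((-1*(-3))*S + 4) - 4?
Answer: -36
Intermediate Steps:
S = 8 (S = -2*(-4) = 8)
o(D, O) = 24 (o(D, O) = (-1*(-3)*8 + 4) - 4 = (3*8 + 4) - 4 = (24 + 4) - 4 = 28 - 4 = 24)
(-6 + o(0, p(5, 2)))*(-2) = (-6 + 24)*(-2) = 18*(-2) = -36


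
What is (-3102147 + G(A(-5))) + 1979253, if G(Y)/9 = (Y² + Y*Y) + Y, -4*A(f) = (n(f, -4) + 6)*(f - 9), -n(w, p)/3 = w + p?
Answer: -881730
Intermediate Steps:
n(w, p) = -3*p - 3*w (n(w, p) = -3*(w + p) = -3*(p + w) = -3*p - 3*w)
A(f) = -(-9 + f)*(18 - 3*f)/4 (A(f) = -((-3*(-4) - 3*f) + 6)*(f - 9)/4 = -((12 - 3*f) + 6)*(-9 + f)/4 = -(18 - 3*f)*(-9 + f)/4 = -(-9 + f)*(18 - 3*f)/4)
G(Y) = 9*Y + 18*Y² (G(Y) = 9*((Y² + Y*Y) + Y) = 9*((Y² + Y²) + Y) = 9*(2*Y² + Y) = 9*(Y + 2*Y²) = 9*Y + 18*Y²)
(-3102147 + G(A(-5))) + 1979253 = (-3102147 + 9*(81/2 - 45/4*(-5) + (¾)*(-5)²)*(1 + 2*(81/2 - 45/4*(-5) + (¾)*(-5)²))) + 1979253 = (-3102147 + 9*(81/2 + 225/4 + (¾)*25)*(1 + 2*(81/2 + 225/4 + (¾)*25))) + 1979253 = (-3102147 + 9*(81/2 + 225/4 + 75/4)*(1 + 2*(81/2 + 225/4 + 75/4))) + 1979253 = (-3102147 + 9*(231/2)*(1 + 2*(231/2))) + 1979253 = (-3102147 + 9*(231/2)*(1 + 231)) + 1979253 = (-3102147 + 9*(231/2)*232) + 1979253 = (-3102147 + 241164) + 1979253 = -2860983 + 1979253 = -881730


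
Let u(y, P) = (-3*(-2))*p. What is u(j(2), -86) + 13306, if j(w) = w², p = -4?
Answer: 13282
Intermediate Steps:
u(y, P) = -24 (u(y, P) = -3*(-2)*(-4) = 6*(-4) = -24)
u(j(2), -86) + 13306 = -24 + 13306 = 13282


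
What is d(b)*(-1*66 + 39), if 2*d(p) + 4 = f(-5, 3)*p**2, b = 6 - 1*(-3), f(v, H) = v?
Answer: 11043/2 ≈ 5521.5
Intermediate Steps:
b = 9 (b = 6 + 3 = 9)
d(p) = -2 - 5*p**2/2 (d(p) = -2 + (-5*p**2)/2 = -2 - 5*p**2/2)
d(b)*(-1*66 + 39) = (-2 - 5/2*9**2)*(-1*66 + 39) = (-2 - 5/2*81)*(-66 + 39) = (-2 - 405/2)*(-27) = -409/2*(-27) = 11043/2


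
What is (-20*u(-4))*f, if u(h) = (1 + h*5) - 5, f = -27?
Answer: -12960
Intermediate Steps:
u(h) = -4 + 5*h (u(h) = (1 + 5*h) - 5 = -4 + 5*h)
(-20*u(-4))*f = -20*(-4 + 5*(-4))*(-27) = -20*(-4 - 20)*(-27) = -20*(-24)*(-27) = 480*(-27) = -12960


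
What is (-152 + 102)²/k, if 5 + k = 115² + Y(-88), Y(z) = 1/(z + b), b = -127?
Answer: 537500/2842299 ≈ 0.18911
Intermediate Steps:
Y(z) = 1/(-127 + z) (Y(z) = 1/(z - 127) = 1/(-127 + z))
k = 2842299/215 (k = -5 + (115² + 1/(-127 - 88)) = -5 + (13225 + 1/(-215)) = -5 + (13225 - 1/215) = -5 + 2843374/215 = 2842299/215 ≈ 13220.)
(-152 + 102)²/k = (-152 + 102)²/(2842299/215) = (-50)²*(215/2842299) = 2500*(215/2842299) = 537500/2842299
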